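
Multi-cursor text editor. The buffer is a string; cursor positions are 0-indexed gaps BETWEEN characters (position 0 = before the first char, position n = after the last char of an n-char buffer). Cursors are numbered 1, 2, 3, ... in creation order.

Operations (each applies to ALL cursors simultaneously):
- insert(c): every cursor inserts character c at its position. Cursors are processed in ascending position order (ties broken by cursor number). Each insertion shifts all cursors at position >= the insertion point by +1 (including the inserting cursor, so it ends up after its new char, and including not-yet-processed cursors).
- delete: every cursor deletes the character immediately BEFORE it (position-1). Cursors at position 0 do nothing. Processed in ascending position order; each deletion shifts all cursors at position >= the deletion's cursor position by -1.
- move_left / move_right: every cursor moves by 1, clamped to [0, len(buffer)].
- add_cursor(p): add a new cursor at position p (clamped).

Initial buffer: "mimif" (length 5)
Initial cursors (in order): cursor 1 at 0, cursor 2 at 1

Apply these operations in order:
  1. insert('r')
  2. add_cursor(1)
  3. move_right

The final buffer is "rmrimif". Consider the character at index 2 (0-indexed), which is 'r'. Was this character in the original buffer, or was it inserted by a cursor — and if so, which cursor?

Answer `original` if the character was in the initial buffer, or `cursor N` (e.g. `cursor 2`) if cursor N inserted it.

After op 1 (insert('r')): buffer="rmrimif" (len 7), cursors c1@1 c2@3, authorship 1.2....
After op 2 (add_cursor(1)): buffer="rmrimif" (len 7), cursors c1@1 c3@1 c2@3, authorship 1.2....
After op 3 (move_right): buffer="rmrimif" (len 7), cursors c1@2 c3@2 c2@4, authorship 1.2....
Authorship (.=original, N=cursor N): 1 . 2 . . . .
Index 2: author = 2

Answer: cursor 2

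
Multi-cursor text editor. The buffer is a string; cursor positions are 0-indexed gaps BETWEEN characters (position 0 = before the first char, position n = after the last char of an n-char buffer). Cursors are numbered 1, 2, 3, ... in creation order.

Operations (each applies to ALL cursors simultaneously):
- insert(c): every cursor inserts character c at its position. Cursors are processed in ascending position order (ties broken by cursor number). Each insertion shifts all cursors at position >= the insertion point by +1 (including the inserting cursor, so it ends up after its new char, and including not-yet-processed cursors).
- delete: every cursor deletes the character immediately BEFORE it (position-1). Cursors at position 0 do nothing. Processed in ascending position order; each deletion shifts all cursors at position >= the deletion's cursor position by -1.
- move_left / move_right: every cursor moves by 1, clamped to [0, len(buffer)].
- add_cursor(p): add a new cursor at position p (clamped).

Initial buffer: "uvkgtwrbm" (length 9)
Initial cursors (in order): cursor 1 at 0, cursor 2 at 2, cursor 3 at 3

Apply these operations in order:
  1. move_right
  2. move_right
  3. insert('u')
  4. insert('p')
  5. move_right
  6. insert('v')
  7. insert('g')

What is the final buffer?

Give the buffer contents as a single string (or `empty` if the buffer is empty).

After op 1 (move_right): buffer="uvkgtwrbm" (len 9), cursors c1@1 c2@3 c3@4, authorship .........
After op 2 (move_right): buffer="uvkgtwrbm" (len 9), cursors c1@2 c2@4 c3@5, authorship .........
After op 3 (insert('u')): buffer="uvukgutuwrbm" (len 12), cursors c1@3 c2@6 c3@8, authorship ..1..2.3....
After op 4 (insert('p')): buffer="uvupkguptupwrbm" (len 15), cursors c1@4 c2@8 c3@11, authorship ..11..22.33....
After op 5 (move_right): buffer="uvupkguptupwrbm" (len 15), cursors c1@5 c2@9 c3@12, authorship ..11..22.33....
After op 6 (insert('v')): buffer="uvupkvguptvupwvrbm" (len 18), cursors c1@6 c2@11 c3@15, authorship ..11.1.22.233.3...
After op 7 (insert('g')): buffer="uvupkvgguptvgupwvgrbm" (len 21), cursors c1@7 c2@13 c3@18, authorship ..11.11.22.2233.33...

Answer: uvupkvgguptvgupwvgrbm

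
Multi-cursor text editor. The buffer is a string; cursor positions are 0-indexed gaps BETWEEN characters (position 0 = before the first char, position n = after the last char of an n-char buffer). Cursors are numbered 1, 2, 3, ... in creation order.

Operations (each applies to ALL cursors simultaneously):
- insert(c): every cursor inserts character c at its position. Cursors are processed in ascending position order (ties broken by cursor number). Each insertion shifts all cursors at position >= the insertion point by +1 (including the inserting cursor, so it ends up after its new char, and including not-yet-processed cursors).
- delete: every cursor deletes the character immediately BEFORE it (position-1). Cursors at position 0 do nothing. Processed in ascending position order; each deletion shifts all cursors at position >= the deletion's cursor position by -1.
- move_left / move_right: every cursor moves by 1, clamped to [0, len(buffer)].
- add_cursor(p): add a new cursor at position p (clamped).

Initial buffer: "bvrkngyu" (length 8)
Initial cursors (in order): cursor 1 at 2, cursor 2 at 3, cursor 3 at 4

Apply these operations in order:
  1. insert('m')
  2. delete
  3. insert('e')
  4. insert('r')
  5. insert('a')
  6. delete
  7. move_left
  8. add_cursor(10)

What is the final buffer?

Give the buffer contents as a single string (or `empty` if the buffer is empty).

After op 1 (insert('m')): buffer="bvmrmkmngyu" (len 11), cursors c1@3 c2@5 c3@7, authorship ..1.2.3....
After op 2 (delete): buffer="bvrkngyu" (len 8), cursors c1@2 c2@3 c3@4, authorship ........
After op 3 (insert('e')): buffer="bverekengyu" (len 11), cursors c1@3 c2@5 c3@7, authorship ..1.2.3....
After op 4 (insert('r')): buffer="bverrerkerngyu" (len 14), cursors c1@4 c2@7 c3@10, authorship ..11.22.33....
After op 5 (insert('a')): buffer="bverarerakerangyu" (len 17), cursors c1@5 c2@9 c3@13, authorship ..111.222.333....
After op 6 (delete): buffer="bverrerkerngyu" (len 14), cursors c1@4 c2@7 c3@10, authorship ..11.22.33....
After op 7 (move_left): buffer="bverrerkerngyu" (len 14), cursors c1@3 c2@6 c3@9, authorship ..11.22.33....
After op 8 (add_cursor(10)): buffer="bverrerkerngyu" (len 14), cursors c1@3 c2@6 c3@9 c4@10, authorship ..11.22.33....

Answer: bverrerkerngyu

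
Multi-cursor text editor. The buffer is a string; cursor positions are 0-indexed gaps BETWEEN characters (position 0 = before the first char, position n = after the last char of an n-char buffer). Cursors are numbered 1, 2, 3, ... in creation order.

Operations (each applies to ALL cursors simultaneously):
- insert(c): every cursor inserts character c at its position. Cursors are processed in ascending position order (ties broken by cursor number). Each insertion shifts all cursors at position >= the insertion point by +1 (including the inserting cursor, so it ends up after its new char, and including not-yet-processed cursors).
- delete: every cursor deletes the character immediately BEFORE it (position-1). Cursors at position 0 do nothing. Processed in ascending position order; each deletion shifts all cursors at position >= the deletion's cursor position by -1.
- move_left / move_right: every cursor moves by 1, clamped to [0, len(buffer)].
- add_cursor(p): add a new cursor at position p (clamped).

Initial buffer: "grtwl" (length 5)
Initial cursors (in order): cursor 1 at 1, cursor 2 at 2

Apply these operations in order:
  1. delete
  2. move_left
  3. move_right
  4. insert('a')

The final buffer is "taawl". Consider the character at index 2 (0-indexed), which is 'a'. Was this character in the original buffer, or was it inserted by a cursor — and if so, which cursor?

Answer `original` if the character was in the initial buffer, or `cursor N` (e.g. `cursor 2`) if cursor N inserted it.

Answer: cursor 2

Derivation:
After op 1 (delete): buffer="twl" (len 3), cursors c1@0 c2@0, authorship ...
After op 2 (move_left): buffer="twl" (len 3), cursors c1@0 c2@0, authorship ...
After op 3 (move_right): buffer="twl" (len 3), cursors c1@1 c2@1, authorship ...
After op 4 (insert('a')): buffer="taawl" (len 5), cursors c1@3 c2@3, authorship .12..
Authorship (.=original, N=cursor N): . 1 2 . .
Index 2: author = 2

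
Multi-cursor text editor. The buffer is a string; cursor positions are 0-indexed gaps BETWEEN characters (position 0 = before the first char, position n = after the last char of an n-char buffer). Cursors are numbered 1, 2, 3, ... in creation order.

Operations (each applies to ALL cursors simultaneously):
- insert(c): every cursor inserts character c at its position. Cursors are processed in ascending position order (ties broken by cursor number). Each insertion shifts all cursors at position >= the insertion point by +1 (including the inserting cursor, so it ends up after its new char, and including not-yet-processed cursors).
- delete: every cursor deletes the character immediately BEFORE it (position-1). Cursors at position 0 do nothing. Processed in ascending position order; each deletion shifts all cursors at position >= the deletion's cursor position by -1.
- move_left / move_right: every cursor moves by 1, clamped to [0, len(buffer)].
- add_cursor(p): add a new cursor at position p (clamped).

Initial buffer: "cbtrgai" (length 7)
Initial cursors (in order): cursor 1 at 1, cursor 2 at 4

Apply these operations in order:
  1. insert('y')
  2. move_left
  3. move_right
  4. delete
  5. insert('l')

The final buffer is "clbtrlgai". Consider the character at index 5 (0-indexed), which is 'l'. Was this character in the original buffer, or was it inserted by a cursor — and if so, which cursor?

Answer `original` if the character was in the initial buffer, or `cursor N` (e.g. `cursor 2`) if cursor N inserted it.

Answer: cursor 2

Derivation:
After op 1 (insert('y')): buffer="cybtrygai" (len 9), cursors c1@2 c2@6, authorship .1...2...
After op 2 (move_left): buffer="cybtrygai" (len 9), cursors c1@1 c2@5, authorship .1...2...
After op 3 (move_right): buffer="cybtrygai" (len 9), cursors c1@2 c2@6, authorship .1...2...
After op 4 (delete): buffer="cbtrgai" (len 7), cursors c1@1 c2@4, authorship .......
After op 5 (insert('l')): buffer="clbtrlgai" (len 9), cursors c1@2 c2@6, authorship .1...2...
Authorship (.=original, N=cursor N): . 1 . . . 2 . . .
Index 5: author = 2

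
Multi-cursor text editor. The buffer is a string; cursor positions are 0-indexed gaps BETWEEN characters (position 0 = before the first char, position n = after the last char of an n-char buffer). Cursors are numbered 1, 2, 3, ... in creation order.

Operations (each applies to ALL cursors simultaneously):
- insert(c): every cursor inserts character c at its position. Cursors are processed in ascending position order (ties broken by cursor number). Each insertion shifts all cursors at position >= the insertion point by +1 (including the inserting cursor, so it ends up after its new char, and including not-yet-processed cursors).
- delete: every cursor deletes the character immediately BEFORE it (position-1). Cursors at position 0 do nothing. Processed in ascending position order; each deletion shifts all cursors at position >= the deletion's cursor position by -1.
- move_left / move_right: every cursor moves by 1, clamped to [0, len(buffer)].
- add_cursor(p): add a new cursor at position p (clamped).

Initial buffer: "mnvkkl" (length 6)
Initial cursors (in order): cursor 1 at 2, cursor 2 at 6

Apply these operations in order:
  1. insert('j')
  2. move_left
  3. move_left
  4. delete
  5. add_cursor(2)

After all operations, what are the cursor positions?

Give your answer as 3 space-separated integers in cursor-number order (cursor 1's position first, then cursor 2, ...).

After op 1 (insert('j')): buffer="mnjvkklj" (len 8), cursors c1@3 c2@8, authorship ..1....2
After op 2 (move_left): buffer="mnjvkklj" (len 8), cursors c1@2 c2@7, authorship ..1....2
After op 3 (move_left): buffer="mnjvkklj" (len 8), cursors c1@1 c2@6, authorship ..1....2
After op 4 (delete): buffer="njvklj" (len 6), cursors c1@0 c2@4, authorship .1...2
After op 5 (add_cursor(2)): buffer="njvklj" (len 6), cursors c1@0 c3@2 c2@4, authorship .1...2

Answer: 0 4 2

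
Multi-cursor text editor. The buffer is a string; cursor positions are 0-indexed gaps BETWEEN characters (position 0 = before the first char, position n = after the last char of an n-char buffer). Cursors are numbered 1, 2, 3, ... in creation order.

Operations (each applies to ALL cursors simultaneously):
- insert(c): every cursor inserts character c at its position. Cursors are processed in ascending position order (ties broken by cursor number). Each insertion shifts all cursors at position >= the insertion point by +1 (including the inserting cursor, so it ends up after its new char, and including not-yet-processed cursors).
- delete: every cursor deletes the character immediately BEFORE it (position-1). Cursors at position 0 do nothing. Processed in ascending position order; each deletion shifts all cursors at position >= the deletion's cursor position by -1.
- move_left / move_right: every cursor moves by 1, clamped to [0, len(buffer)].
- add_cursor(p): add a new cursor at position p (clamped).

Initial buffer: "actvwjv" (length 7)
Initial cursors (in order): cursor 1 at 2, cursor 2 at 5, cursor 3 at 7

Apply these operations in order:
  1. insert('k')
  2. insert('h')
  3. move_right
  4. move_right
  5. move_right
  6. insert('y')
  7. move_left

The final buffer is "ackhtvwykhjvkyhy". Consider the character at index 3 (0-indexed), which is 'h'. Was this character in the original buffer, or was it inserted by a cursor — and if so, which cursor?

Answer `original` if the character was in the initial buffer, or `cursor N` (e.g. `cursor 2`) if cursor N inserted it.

Answer: cursor 1

Derivation:
After op 1 (insert('k')): buffer="acktvwkjvk" (len 10), cursors c1@3 c2@7 c3@10, authorship ..1...2..3
After op 2 (insert('h')): buffer="ackhtvwkhjvkh" (len 13), cursors c1@4 c2@9 c3@13, authorship ..11...22..33
After op 3 (move_right): buffer="ackhtvwkhjvkh" (len 13), cursors c1@5 c2@10 c3@13, authorship ..11...22..33
After op 4 (move_right): buffer="ackhtvwkhjvkh" (len 13), cursors c1@6 c2@11 c3@13, authorship ..11...22..33
After op 5 (move_right): buffer="ackhtvwkhjvkh" (len 13), cursors c1@7 c2@12 c3@13, authorship ..11...22..33
After op 6 (insert('y')): buffer="ackhtvwykhjvkyhy" (len 16), cursors c1@8 c2@14 c3@16, authorship ..11...122..3233
After op 7 (move_left): buffer="ackhtvwykhjvkyhy" (len 16), cursors c1@7 c2@13 c3@15, authorship ..11...122..3233
Authorship (.=original, N=cursor N): . . 1 1 . . . 1 2 2 . . 3 2 3 3
Index 3: author = 1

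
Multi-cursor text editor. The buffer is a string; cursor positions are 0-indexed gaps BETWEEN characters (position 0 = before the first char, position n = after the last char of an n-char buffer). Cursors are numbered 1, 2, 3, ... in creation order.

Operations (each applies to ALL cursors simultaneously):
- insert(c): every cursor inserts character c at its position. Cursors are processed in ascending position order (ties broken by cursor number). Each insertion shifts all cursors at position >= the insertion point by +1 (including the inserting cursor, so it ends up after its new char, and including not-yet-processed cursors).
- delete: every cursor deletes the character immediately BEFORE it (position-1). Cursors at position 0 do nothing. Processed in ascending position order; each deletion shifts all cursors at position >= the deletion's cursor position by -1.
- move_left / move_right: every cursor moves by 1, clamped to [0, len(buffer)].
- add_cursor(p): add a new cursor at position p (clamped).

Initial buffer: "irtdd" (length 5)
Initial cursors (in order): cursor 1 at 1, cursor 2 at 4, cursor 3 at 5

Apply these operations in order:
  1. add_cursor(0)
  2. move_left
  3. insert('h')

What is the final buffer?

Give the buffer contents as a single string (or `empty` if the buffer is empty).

Answer: hhirthdhd

Derivation:
After op 1 (add_cursor(0)): buffer="irtdd" (len 5), cursors c4@0 c1@1 c2@4 c3@5, authorship .....
After op 2 (move_left): buffer="irtdd" (len 5), cursors c1@0 c4@0 c2@3 c3@4, authorship .....
After op 3 (insert('h')): buffer="hhirthdhd" (len 9), cursors c1@2 c4@2 c2@6 c3@8, authorship 14...2.3.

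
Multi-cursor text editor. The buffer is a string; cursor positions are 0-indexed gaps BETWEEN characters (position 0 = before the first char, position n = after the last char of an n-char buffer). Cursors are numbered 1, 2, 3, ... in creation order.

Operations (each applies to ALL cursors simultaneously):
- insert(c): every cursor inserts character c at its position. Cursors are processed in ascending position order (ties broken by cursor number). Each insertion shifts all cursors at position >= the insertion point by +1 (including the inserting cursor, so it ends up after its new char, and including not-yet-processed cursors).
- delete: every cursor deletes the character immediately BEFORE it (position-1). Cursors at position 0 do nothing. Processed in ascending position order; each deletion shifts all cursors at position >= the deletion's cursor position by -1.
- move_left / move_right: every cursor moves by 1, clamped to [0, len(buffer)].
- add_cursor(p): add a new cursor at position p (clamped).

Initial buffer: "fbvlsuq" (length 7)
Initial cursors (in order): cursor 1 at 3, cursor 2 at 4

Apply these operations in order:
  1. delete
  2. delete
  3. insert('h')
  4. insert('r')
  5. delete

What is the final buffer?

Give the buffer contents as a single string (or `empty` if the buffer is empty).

Answer: hhsuq

Derivation:
After op 1 (delete): buffer="fbsuq" (len 5), cursors c1@2 c2@2, authorship .....
After op 2 (delete): buffer="suq" (len 3), cursors c1@0 c2@0, authorship ...
After op 3 (insert('h')): buffer="hhsuq" (len 5), cursors c1@2 c2@2, authorship 12...
After op 4 (insert('r')): buffer="hhrrsuq" (len 7), cursors c1@4 c2@4, authorship 1212...
After op 5 (delete): buffer="hhsuq" (len 5), cursors c1@2 c2@2, authorship 12...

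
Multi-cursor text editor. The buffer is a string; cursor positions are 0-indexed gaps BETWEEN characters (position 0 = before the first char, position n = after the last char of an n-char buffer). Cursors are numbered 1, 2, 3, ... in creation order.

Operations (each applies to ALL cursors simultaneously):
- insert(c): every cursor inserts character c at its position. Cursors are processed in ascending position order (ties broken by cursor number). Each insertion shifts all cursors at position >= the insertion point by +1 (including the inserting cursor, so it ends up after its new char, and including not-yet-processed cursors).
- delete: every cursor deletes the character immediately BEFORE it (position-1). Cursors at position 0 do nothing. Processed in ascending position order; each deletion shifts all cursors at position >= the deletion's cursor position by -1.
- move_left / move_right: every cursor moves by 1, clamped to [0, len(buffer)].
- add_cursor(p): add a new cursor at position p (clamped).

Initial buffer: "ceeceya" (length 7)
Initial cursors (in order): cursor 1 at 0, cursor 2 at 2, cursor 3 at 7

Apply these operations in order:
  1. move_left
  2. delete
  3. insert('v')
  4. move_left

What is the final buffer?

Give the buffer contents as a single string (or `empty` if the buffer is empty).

After op 1 (move_left): buffer="ceeceya" (len 7), cursors c1@0 c2@1 c3@6, authorship .......
After op 2 (delete): buffer="eecea" (len 5), cursors c1@0 c2@0 c3@4, authorship .....
After op 3 (insert('v')): buffer="vveeceva" (len 8), cursors c1@2 c2@2 c3@7, authorship 12....3.
After op 4 (move_left): buffer="vveeceva" (len 8), cursors c1@1 c2@1 c3@6, authorship 12....3.

Answer: vveeceva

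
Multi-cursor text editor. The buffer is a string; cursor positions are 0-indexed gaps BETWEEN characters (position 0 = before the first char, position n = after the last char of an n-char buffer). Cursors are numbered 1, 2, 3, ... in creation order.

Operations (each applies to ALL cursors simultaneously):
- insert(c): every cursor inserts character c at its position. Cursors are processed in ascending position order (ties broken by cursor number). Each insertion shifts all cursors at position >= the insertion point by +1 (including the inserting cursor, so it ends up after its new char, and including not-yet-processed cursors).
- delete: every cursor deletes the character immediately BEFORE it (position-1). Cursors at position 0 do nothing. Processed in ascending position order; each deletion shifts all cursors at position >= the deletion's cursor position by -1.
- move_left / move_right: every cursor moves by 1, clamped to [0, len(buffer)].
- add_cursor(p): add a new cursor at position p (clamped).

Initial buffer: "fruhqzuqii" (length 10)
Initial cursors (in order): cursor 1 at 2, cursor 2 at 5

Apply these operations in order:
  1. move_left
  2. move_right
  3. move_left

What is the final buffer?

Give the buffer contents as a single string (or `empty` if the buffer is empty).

Answer: fruhqzuqii

Derivation:
After op 1 (move_left): buffer="fruhqzuqii" (len 10), cursors c1@1 c2@4, authorship ..........
After op 2 (move_right): buffer="fruhqzuqii" (len 10), cursors c1@2 c2@5, authorship ..........
After op 3 (move_left): buffer="fruhqzuqii" (len 10), cursors c1@1 c2@4, authorship ..........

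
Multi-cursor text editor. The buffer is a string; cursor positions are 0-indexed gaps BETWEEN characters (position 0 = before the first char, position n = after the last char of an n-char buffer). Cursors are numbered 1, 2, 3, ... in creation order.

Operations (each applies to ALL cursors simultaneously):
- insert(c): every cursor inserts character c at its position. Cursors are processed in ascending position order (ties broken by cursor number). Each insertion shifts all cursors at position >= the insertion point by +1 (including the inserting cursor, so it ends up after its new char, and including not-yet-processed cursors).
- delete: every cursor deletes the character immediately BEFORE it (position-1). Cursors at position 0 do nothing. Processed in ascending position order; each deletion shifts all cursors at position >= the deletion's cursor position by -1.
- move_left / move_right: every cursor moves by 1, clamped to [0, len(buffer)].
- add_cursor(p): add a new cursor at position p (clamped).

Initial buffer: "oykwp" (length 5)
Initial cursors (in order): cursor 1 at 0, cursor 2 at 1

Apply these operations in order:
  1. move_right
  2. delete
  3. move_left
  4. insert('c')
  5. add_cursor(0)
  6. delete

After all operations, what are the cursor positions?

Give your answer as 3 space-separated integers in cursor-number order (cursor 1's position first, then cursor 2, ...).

Answer: 0 0 0

Derivation:
After op 1 (move_right): buffer="oykwp" (len 5), cursors c1@1 c2@2, authorship .....
After op 2 (delete): buffer="kwp" (len 3), cursors c1@0 c2@0, authorship ...
After op 3 (move_left): buffer="kwp" (len 3), cursors c1@0 c2@0, authorship ...
After op 4 (insert('c')): buffer="cckwp" (len 5), cursors c1@2 c2@2, authorship 12...
After op 5 (add_cursor(0)): buffer="cckwp" (len 5), cursors c3@0 c1@2 c2@2, authorship 12...
After op 6 (delete): buffer="kwp" (len 3), cursors c1@0 c2@0 c3@0, authorship ...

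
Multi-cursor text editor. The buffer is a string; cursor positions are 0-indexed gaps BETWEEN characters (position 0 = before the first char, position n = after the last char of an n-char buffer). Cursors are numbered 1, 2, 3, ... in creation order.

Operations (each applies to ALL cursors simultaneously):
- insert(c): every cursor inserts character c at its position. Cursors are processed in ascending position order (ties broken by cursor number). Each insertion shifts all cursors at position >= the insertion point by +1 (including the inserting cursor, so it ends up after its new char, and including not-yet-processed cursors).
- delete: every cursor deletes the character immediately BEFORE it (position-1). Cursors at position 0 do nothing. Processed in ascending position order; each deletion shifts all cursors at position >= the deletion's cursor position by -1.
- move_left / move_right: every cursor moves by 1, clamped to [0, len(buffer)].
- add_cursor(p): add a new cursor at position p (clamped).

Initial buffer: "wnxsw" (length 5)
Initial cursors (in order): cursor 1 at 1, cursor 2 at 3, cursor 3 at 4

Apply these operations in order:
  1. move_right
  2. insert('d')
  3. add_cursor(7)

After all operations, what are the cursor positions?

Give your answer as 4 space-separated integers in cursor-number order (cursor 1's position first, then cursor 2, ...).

After op 1 (move_right): buffer="wnxsw" (len 5), cursors c1@2 c2@4 c3@5, authorship .....
After op 2 (insert('d')): buffer="wndxsdwd" (len 8), cursors c1@3 c2@6 c3@8, authorship ..1..2.3
After op 3 (add_cursor(7)): buffer="wndxsdwd" (len 8), cursors c1@3 c2@6 c4@7 c3@8, authorship ..1..2.3

Answer: 3 6 8 7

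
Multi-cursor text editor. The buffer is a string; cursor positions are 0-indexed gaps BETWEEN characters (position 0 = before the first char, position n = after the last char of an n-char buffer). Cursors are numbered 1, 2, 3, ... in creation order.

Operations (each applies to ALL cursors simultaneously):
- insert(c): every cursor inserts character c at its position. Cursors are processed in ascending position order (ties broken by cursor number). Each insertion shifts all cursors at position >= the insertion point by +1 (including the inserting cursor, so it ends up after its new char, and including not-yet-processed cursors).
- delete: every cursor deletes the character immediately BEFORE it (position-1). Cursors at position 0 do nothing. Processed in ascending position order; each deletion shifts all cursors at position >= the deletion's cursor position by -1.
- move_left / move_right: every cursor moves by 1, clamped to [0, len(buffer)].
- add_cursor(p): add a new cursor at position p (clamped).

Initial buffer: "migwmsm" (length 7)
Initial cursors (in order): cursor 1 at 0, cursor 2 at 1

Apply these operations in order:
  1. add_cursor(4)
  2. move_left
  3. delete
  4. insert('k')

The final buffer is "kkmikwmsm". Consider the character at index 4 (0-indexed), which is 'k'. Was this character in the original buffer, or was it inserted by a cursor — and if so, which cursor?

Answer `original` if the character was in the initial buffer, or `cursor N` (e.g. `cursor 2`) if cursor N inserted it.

After op 1 (add_cursor(4)): buffer="migwmsm" (len 7), cursors c1@0 c2@1 c3@4, authorship .......
After op 2 (move_left): buffer="migwmsm" (len 7), cursors c1@0 c2@0 c3@3, authorship .......
After op 3 (delete): buffer="miwmsm" (len 6), cursors c1@0 c2@0 c3@2, authorship ......
After op 4 (insert('k')): buffer="kkmikwmsm" (len 9), cursors c1@2 c2@2 c3@5, authorship 12..3....
Authorship (.=original, N=cursor N): 1 2 . . 3 . . . .
Index 4: author = 3

Answer: cursor 3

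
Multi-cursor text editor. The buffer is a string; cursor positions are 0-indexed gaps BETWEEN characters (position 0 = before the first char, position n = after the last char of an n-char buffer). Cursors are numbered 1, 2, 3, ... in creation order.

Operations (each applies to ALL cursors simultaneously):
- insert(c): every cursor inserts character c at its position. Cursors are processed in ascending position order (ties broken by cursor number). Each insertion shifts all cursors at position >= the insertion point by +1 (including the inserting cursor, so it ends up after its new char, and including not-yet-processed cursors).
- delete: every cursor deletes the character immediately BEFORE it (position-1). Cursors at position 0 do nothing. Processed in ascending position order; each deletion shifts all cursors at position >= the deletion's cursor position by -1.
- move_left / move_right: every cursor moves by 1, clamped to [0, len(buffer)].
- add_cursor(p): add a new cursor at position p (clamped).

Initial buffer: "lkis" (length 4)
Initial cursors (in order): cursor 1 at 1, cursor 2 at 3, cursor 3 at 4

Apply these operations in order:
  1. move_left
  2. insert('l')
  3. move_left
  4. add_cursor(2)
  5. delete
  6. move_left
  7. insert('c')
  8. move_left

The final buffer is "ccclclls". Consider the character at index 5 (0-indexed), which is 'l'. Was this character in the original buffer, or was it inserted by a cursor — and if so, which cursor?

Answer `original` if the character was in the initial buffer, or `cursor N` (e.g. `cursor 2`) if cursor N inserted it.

Answer: cursor 2

Derivation:
After op 1 (move_left): buffer="lkis" (len 4), cursors c1@0 c2@2 c3@3, authorship ....
After op 2 (insert('l')): buffer="llklils" (len 7), cursors c1@1 c2@4 c3@6, authorship 1..2.3.
After op 3 (move_left): buffer="llklils" (len 7), cursors c1@0 c2@3 c3@5, authorship 1..2.3.
After op 4 (add_cursor(2)): buffer="llklils" (len 7), cursors c1@0 c4@2 c2@3 c3@5, authorship 1..2.3.
After op 5 (delete): buffer="llls" (len 4), cursors c1@0 c2@1 c4@1 c3@2, authorship 123.
After op 6 (move_left): buffer="llls" (len 4), cursors c1@0 c2@0 c4@0 c3@1, authorship 123.
After op 7 (insert('c')): buffer="ccclclls" (len 8), cursors c1@3 c2@3 c4@3 c3@5, authorship 1241323.
After op 8 (move_left): buffer="ccclclls" (len 8), cursors c1@2 c2@2 c4@2 c3@4, authorship 1241323.
Authorship (.=original, N=cursor N): 1 2 4 1 3 2 3 .
Index 5: author = 2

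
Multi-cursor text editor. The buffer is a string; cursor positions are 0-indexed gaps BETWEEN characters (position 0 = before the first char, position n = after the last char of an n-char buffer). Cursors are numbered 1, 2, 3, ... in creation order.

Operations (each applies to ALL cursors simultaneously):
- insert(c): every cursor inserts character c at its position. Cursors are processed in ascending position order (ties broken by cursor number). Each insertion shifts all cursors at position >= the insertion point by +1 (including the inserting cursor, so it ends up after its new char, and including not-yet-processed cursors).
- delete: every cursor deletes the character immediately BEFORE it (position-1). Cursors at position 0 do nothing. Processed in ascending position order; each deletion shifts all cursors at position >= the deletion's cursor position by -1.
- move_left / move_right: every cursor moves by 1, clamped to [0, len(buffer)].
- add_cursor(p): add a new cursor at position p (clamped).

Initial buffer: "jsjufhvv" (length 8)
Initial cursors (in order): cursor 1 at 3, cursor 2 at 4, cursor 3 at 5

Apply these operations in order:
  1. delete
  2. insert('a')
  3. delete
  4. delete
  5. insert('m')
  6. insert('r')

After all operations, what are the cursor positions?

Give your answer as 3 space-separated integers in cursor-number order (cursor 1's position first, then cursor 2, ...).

After op 1 (delete): buffer="jshvv" (len 5), cursors c1@2 c2@2 c3@2, authorship .....
After op 2 (insert('a')): buffer="jsaaahvv" (len 8), cursors c1@5 c2@5 c3@5, authorship ..123...
After op 3 (delete): buffer="jshvv" (len 5), cursors c1@2 c2@2 c3@2, authorship .....
After op 4 (delete): buffer="hvv" (len 3), cursors c1@0 c2@0 c3@0, authorship ...
After op 5 (insert('m')): buffer="mmmhvv" (len 6), cursors c1@3 c2@3 c3@3, authorship 123...
After op 6 (insert('r')): buffer="mmmrrrhvv" (len 9), cursors c1@6 c2@6 c3@6, authorship 123123...

Answer: 6 6 6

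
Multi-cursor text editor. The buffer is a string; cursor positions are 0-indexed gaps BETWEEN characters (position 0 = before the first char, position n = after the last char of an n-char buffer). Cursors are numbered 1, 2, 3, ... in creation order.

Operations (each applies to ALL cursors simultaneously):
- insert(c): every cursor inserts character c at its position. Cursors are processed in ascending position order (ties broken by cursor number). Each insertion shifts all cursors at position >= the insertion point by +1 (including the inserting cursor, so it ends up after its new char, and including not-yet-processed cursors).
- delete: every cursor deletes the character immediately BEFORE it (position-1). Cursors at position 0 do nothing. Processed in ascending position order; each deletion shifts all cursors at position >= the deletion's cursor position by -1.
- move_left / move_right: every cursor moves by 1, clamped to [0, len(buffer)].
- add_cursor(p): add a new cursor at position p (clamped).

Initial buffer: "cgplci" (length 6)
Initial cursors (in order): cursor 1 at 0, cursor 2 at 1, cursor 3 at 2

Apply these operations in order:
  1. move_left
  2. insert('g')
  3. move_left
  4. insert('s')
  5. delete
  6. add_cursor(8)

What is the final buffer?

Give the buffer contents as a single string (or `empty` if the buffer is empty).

After op 1 (move_left): buffer="cgplci" (len 6), cursors c1@0 c2@0 c3@1, authorship ......
After op 2 (insert('g')): buffer="ggcggplci" (len 9), cursors c1@2 c2@2 c3@4, authorship 12.3.....
After op 3 (move_left): buffer="ggcggplci" (len 9), cursors c1@1 c2@1 c3@3, authorship 12.3.....
After op 4 (insert('s')): buffer="gssgcsggplci" (len 12), cursors c1@3 c2@3 c3@6, authorship 1122.33.....
After op 5 (delete): buffer="ggcggplci" (len 9), cursors c1@1 c2@1 c3@3, authorship 12.3.....
After op 6 (add_cursor(8)): buffer="ggcggplci" (len 9), cursors c1@1 c2@1 c3@3 c4@8, authorship 12.3.....

Answer: ggcggplci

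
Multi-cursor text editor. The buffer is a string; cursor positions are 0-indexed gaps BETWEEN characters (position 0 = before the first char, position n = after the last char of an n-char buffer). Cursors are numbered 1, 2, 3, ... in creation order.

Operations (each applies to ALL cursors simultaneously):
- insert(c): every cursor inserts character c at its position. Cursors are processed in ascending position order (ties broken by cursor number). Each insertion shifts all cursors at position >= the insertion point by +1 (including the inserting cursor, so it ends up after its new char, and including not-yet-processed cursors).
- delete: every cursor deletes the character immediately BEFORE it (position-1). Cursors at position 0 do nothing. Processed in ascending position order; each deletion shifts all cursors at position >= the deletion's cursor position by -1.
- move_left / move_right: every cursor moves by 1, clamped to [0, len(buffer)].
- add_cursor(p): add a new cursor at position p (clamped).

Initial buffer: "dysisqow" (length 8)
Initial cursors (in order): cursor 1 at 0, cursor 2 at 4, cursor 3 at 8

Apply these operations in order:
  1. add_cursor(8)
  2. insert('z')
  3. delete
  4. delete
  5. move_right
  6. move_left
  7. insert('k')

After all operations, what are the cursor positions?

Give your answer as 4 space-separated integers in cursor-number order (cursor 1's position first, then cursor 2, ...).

Answer: 1 5 8 8

Derivation:
After op 1 (add_cursor(8)): buffer="dysisqow" (len 8), cursors c1@0 c2@4 c3@8 c4@8, authorship ........
After op 2 (insert('z')): buffer="zdysizsqowzz" (len 12), cursors c1@1 c2@6 c3@12 c4@12, authorship 1....2....34
After op 3 (delete): buffer="dysisqow" (len 8), cursors c1@0 c2@4 c3@8 c4@8, authorship ........
After op 4 (delete): buffer="dyssq" (len 5), cursors c1@0 c2@3 c3@5 c4@5, authorship .....
After op 5 (move_right): buffer="dyssq" (len 5), cursors c1@1 c2@4 c3@5 c4@5, authorship .....
After op 6 (move_left): buffer="dyssq" (len 5), cursors c1@0 c2@3 c3@4 c4@4, authorship .....
After op 7 (insert('k')): buffer="kdyskskkq" (len 9), cursors c1@1 c2@5 c3@8 c4@8, authorship 1...2.34.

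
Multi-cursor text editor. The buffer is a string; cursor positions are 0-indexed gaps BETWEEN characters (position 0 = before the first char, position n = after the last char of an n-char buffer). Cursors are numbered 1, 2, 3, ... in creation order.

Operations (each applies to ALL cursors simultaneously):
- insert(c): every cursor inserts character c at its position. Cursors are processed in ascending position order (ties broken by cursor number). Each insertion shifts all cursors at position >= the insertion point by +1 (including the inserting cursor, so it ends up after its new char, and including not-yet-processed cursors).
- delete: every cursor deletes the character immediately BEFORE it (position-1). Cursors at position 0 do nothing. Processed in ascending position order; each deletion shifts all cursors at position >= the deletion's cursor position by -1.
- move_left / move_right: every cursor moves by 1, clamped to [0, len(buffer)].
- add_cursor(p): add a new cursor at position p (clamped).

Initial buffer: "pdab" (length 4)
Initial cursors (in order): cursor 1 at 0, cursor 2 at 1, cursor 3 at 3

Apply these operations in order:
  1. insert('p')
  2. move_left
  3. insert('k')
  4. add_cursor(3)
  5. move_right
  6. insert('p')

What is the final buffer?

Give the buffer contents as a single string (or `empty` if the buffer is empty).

Answer: kpppkpppdakppb

Derivation:
After op 1 (insert('p')): buffer="pppdapb" (len 7), cursors c1@1 c2@3 c3@6, authorship 1.2..3.
After op 2 (move_left): buffer="pppdapb" (len 7), cursors c1@0 c2@2 c3@5, authorship 1.2..3.
After op 3 (insert('k')): buffer="kppkpdakpb" (len 10), cursors c1@1 c2@4 c3@8, authorship 11.22..33.
After op 4 (add_cursor(3)): buffer="kppkpdakpb" (len 10), cursors c1@1 c4@3 c2@4 c3@8, authorship 11.22..33.
After op 5 (move_right): buffer="kppkpdakpb" (len 10), cursors c1@2 c4@4 c2@5 c3@9, authorship 11.22..33.
After op 6 (insert('p')): buffer="kpppkpppdakppb" (len 14), cursors c1@3 c4@6 c2@8 c3@13, authorship 111.2422..333.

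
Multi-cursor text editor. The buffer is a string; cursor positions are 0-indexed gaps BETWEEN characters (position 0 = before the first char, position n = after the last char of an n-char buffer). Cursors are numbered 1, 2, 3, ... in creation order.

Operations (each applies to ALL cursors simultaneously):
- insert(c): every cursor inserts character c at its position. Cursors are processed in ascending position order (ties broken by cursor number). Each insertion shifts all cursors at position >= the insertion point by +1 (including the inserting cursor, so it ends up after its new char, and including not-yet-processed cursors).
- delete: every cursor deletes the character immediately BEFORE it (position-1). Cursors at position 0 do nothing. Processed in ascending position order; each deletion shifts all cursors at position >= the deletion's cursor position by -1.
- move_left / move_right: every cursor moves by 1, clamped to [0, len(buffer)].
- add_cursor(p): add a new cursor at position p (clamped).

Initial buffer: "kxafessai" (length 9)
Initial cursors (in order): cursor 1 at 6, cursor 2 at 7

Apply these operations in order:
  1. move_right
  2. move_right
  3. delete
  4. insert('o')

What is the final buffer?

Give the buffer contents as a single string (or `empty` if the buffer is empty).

After op 1 (move_right): buffer="kxafessai" (len 9), cursors c1@7 c2@8, authorship .........
After op 2 (move_right): buffer="kxafessai" (len 9), cursors c1@8 c2@9, authorship .........
After op 3 (delete): buffer="kxafess" (len 7), cursors c1@7 c2@7, authorship .......
After op 4 (insert('o')): buffer="kxafessoo" (len 9), cursors c1@9 c2@9, authorship .......12

Answer: kxafessoo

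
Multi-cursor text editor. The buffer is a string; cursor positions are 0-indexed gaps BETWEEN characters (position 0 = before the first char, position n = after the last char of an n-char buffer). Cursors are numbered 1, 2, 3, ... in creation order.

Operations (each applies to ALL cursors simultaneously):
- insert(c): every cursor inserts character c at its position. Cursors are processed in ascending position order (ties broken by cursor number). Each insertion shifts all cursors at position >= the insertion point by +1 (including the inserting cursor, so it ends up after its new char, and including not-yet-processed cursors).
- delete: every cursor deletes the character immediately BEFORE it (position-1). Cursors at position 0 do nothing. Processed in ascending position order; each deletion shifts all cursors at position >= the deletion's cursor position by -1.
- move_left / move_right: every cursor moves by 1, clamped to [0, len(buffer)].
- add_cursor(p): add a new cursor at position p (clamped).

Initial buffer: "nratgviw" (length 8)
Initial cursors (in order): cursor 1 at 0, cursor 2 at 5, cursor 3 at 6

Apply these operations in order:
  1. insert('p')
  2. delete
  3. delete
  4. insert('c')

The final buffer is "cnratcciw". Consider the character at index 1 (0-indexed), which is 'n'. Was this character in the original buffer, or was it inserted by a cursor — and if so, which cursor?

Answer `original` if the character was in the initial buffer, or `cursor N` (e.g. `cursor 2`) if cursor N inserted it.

Answer: original

Derivation:
After op 1 (insert('p')): buffer="pnratgpvpiw" (len 11), cursors c1@1 c2@7 c3@9, authorship 1.....2.3..
After op 2 (delete): buffer="nratgviw" (len 8), cursors c1@0 c2@5 c3@6, authorship ........
After op 3 (delete): buffer="nratiw" (len 6), cursors c1@0 c2@4 c3@4, authorship ......
After op 4 (insert('c')): buffer="cnratcciw" (len 9), cursors c1@1 c2@7 c3@7, authorship 1....23..
Authorship (.=original, N=cursor N): 1 . . . . 2 3 . .
Index 1: author = original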